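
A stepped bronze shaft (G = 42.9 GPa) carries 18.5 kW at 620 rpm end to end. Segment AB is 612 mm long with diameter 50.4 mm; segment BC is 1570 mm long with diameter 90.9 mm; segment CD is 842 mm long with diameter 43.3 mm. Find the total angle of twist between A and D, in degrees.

ω = 2π·620/60 = 64.93 rad/s, so T = P/ω = 18.5×10³ / 64.93 = 284.9 N·m.
J_AB = π(0.0504)⁴/32 = 6.33×10^-7 m⁴; J_BC = π(0.0909)⁴/32 = 6.70×10^-6 m⁴; J_CD = π(0.0433)⁴/32 = 3.45×10^-7 m⁴.
θ = (T/G)·Σ L_i/J_i = (284.9/42.9×10⁹)·(0.612/6.33×10^-7 + 1.57/6.70×10^-6 + 0.842/3.45×10^-7) = 0.02418 rad.

1.39°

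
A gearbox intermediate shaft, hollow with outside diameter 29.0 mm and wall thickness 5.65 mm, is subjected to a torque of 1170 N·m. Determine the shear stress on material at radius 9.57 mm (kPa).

J = π(d_o⁴ − d_i⁴)/32 = π(0.0290⁴ − 0.0177⁴)/32 = 5.980×10^-8 m⁴.
Shear stress varies linearly with radius: τ = T·r/J = 1170 × 0.00957 / 5.980×10^-8 = 1.872×10^8 Pa.

187000 kPa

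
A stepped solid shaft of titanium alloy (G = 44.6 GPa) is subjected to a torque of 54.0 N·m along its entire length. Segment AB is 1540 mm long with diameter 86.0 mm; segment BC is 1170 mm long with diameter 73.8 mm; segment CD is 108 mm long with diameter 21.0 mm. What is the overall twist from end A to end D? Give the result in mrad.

J_AB = π(0.0860)⁴/32 = 5.37×10^-6 m⁴; J_BC = π(0.0738)⁴/32 = 2.91×10^-6 m⁴; J_CD = π(0.0210)⁴/32 = 1.91×10^-8 m⁴.
θ = (T/G)·Σ L_i/J_i = (54.00/44.6×10⁹)·(1.54/5.37×10^-6 + 1.17/2.91×10^-6 + 0.108/1.91×10^-8) = 7.682×10^-3 rad.

7.68 mrad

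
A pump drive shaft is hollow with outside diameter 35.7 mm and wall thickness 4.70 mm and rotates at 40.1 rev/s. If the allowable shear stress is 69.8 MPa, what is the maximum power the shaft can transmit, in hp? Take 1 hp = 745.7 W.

J = π(d_o⁴ − d_i⁴)/32 = π(0.0357⁴ − 0.0263⁴)/32 = 1.125×10^-7 m⁴.
T_max = τ_allow·J/r = 6.98×10^7 × 1.125×10^-7 / 0.0179 = 439.9 N·m.
ω = 2π·40.1 = 252.0 rad/s, so P_max = T_max·ω = 1.108×10^5 W.

149 hp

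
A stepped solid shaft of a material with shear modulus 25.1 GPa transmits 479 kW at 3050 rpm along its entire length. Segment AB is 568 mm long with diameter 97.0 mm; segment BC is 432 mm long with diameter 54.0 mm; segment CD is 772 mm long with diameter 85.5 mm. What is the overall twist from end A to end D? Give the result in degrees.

ω = 2π·3050/60 = 319.4 rad/s, so T = P/ω = 479×10³ / 319.4 = 1500 N·m.
J_AB = π(0.0970)⁴/32 = 8.69×10^-6 m⁴; J_BC = π(0.0540)⁴/32 = 8.35×10^-7 m⁴; J_CD = π(0.0855)⁴/32 = 5.25×10^-6 m⁴.
θ = (T/G)·Σ L_i/J_i = (1500/25.1×10⁹)·(0.568/8.69×10^-6 + 0.432/8.35×10^-7 + 0.772/5.25×10^-6) = 0.04362 rad.

2.50°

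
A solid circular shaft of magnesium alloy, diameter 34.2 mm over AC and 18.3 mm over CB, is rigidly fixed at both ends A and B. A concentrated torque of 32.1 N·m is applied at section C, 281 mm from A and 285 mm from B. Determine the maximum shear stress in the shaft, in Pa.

Compatibility: T_A·a/J_AC = T_B·b/J_CB with T_A + T_B = T₀.
J_AC = 1.34×10^-7 m⁴, J_CB = 1.10×10^-8 m⁴, so T_A = T₀·(J_AC/a)/((J_AC/a)+(J_CB/b)) = 29.70 N·m, T_B = 2.401 N·m.
τ in each portion: τ_AC = 3.78×10^6 Pa, τ_CB = 1.99×10^6 Pa; maximum is in AC.
τ_max = T_AC·r/J = 29.70·0.0171/1.34×10^-7 = 3.781×10^6 Pa.

3.78e6 Pa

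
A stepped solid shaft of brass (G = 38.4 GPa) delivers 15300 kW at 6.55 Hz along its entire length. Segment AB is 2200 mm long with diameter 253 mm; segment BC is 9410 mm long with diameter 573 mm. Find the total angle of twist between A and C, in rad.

ω = 2π·6.55 = 41.15 rad/s, so T = P/ω = 15300×10³ / 41.15 = 371800 N·m.
J_AB = π(0.253)⁴/32 = 4.02×10^-4 m⁴; J_BC = π(0.573)⁴/32 = 0.0106 m⁴.
θ = (T/G)·Σ L_i/J_i = (371800/38.4×10⁹)·(2.20/4.02×10^-4 + 9.41/0.0106) = 0.06156 rad.

0.0616 rad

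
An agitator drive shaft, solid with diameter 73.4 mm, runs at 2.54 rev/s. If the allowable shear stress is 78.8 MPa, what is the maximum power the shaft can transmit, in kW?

97.6 kW

J = πd⁴/32 = π(0.0734)⁴/32 = 2.850×10^-6 m⁴.
T_max = τ_allow·J/r = 7.88×10^7 × 2.850×10^-6 / 0.0367 = 6118 N·m.
ω = 2π·2.54 = 15.96 rad/s, so P_max = T_max·ω = 9.765×10^4 W.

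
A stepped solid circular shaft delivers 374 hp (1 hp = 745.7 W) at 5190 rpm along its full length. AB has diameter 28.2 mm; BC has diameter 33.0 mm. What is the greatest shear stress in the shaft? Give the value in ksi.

ω = 2π·5190/60 = 543.5 rad/s, so T = P/ω = 374×745.7 / 543.5 = 513.1 N·m.
Under the same torque, τ_max = 16T/(πd³) is largest where d is smallest — segment AB (d = 28.2 mm).
τ_max = 16·513.1/(π·(0.0282)³) = 1.165×10^8 Pa.

16.9 ksi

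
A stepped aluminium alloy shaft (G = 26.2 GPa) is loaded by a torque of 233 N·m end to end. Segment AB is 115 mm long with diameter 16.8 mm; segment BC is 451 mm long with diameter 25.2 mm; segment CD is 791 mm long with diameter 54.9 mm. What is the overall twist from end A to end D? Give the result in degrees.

J_AB = π(0.0168)⁴/32 = 7.82×10^-9 m⁴; J_BC = π(0.0252)⁴/32 = 3.96×10^-8 m⁴; J_CD = π(0.0549)⁴/32 = 8.92×10^-7 m⁴.
θ = (T/G)·Σ L_i/J_i = (233.0/26.2×10⁹)·(0.115/7.82×10^-9 + 0.451/3.96×10^-8 + 0.791/8.92×10^-7) = 0.2400 rad.

13.7°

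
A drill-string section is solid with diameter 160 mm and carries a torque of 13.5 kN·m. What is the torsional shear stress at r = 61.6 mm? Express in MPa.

J = πd⁴/32 = π(0.160)⁴/32 = 6.434×10^-5 m⁴.
Shear stress varies linearly with radius: τ = T·r/J = 13500 × 0.0616 / 6.434×10^-5 = 1.293×10^7 Pa.

12.9 MPa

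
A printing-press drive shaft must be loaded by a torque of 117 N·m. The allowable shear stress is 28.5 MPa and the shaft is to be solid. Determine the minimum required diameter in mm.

27.5 mm

For a solid shaft τ_max = 16T/(πd³), so d = (16T/(π τ_allow))^(1/3) = (16·117.0/(π·2.85×10^7))^(1/3) = 0.02755 m.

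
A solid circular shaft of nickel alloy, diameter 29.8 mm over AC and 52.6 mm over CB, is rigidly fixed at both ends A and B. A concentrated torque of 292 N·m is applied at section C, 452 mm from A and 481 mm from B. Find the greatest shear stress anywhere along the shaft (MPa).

9.21 MPa

Compatibility: T_A·a/J_AC = T_B·b/J_CB with T_A + T_B = T₀.
J_AC = 7.74×10^-8 m⁴, J_CB = 7.52×10^-7 m⁴, so T_A = T₀·(J_AC/a)/((J_AC/a)+(J_CB/b)) = 28.85 N·m, T_B = 263.2 N·m.
τ in each portion: τ_AC = 5.55×10^6 Pa, τ_CB = 9.21×10^6 Pa; maximum is in CB.
τ_max = T_CB·r/J = 263.2·0.0263/7.52×10^-7 = 9.209×10^6 Pa.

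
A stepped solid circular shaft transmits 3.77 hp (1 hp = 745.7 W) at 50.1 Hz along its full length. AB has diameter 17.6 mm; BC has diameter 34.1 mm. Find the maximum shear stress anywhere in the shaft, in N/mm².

8.34 N/mm²

ω = 2π·50.1 = 314.8 rad/s, so T = P/ω = 3.77×745.7 / 314.8 = 8.931 N·m.
Under the same torque, τ_max = 16T/(πd³) is largest where d is smallest — segment AB (d = 17.6 mm).
τ_max = 16·8.931/(π·(0.0176)³) = 8.343×10^6 Pa.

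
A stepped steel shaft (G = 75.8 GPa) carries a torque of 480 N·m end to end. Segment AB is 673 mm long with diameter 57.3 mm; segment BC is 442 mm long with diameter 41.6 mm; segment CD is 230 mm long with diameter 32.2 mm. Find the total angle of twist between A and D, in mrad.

J_AB = π(0.0573)⁴/32 = 1.06×10^-6 m⁴; J_BC = π(0.0416)⁴/32 = 2.94×10^-7 m⁴; J_CD = π(0.0322)⁴/32 = 1.06×10^-7 m⁴.
θ = (T/G)·Σ L_i/J_i = (480.0/75.8×10⁹)·(0.673/1.06×10^-6 + 0.442/2.94×10^-7 + 0.230/1.06×10^-7) = 0.02735 rad.

27.3 mrad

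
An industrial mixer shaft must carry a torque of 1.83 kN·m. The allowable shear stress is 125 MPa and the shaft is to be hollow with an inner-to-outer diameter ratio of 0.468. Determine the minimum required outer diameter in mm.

42.8 mm

For a hollow shaft with d_i/d_o = 0.468: τ_max = 16T/(π d_o³ (1−k⁴)), so d_o = [16T/(π τ_allow (1−k⁴))]^(1/3) = [16·1830/(π·1.25×10^8·0.9520)]^(1/3) = 0.04278 m.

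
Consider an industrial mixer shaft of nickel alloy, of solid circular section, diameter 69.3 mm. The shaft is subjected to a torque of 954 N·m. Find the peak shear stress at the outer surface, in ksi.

J = πd⁴/32 = π(0.0693)⁴/32 = 2.264×10^-6 m⁴.
τ_max = T·r/J = 954.0 × 0.0347 / 2.264×10^-6 = 1.460×10^7 Pa.

2.12 ksi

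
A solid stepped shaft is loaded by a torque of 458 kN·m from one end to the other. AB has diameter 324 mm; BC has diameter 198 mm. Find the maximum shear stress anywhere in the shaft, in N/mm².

Under the same torque, τ_max = 16T/(πd³) is largest where d is smallest — segment BC (d = 198 mm).
τ_max = 16·458000/(π·(0.198)³) = 3.005×10^8 Pa.

300 N/mm²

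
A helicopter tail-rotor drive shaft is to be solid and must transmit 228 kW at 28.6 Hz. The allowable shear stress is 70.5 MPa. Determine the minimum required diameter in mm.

45.1 mm

ω = 2π·28.6 = 179.7 rad/s, so T = P/ω = 228×10³ / 179.7 = 1269 N·m.
For a solid shaft τ_max = 16T/(πd³), so d = (16T/(π τ_allow))^(1/3) = (16·1269/(π·7.05×10^7))^(1/3) = 0.04509 m.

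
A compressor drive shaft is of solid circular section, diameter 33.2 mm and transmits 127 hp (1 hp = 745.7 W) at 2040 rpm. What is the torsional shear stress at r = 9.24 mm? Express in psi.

4980 psi

ω = 2π·2040/60 = 213.6 rad/s, so T = P/ω = 127×745.7 / 213.6 = 443.3 N·m.
J = πd⁴/32 = π(0.0332)⁴/32 = 1.193×10^-7 m⁴.
Shear stress varies linearly with radius: τ = T·r/J = 443.3 × 0.00924 / 1.193×10^-7 = 3.434×10^7 Pa.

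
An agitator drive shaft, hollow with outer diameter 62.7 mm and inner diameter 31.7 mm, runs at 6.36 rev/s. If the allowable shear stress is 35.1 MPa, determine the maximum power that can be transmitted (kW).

63.4 kW

J = π(d_o⁴ − d_i⁴)/32 = π(0.0627⁴ − 0.0317⁴)/32 = 1.418×10^-6 m⁴.
T_max = τ_allow·J/r = 3.51×10^7 × 1.418×10^-6 / 0.0314 = 1588 N·m.
ω = 2π·6.36 = 39.96 rad/s, so P_max = T_max·ω = 6.345×10^4 W.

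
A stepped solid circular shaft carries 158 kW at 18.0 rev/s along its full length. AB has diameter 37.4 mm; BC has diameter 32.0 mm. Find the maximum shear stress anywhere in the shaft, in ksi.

31.5 ksi

ω = 2π·18.0 = 113.1 rad/s, so T = P/ω = 158×10³ / 113.1 = 1397 N·m.
Under the same torque, τ_max = 16T/(πd³) is largest where d is smallest — segment BC (d = 32.0 mm).
τ_max = 16·1397/(π·(0.0320)³) = 2.171×10^8 Pa.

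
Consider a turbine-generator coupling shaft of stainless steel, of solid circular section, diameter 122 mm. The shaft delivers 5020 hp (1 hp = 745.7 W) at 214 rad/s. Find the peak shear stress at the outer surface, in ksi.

7.12 ksi

ω = 214 rad/s, so T = P/ω = 5020×745.7 / 214.0 = 17490 N·m.
J = πd⁴/32 = π(0.122)⁴/32 = 2.175×10^-5 m⁴.
τ_max = T·r/J = 17490 × 0.0610 / 2.175×10^-5 = 4.906×10^7 Pa.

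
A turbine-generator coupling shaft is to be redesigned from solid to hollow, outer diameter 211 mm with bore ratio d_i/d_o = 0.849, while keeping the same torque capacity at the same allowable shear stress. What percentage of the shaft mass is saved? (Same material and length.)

54.5 %

Equal τ_max and T ⇒ the solid shaft needs d_s³ = d_o³(1−k⁴), so d_s = 211·(1−0.849⁴)^(1/3) = 165.3 mm.
Area ratio A_h/A_s = d_o²(1−k²)/d_s² = (1−k²)/(1−k⁴)^(2/3) = 0.4551.
Mass saving = 1 − 0.4551 = 54.5 %.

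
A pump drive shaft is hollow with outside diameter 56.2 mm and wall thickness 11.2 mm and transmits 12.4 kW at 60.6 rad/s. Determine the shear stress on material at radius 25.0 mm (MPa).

6.01 MPa

ω = 60.6 rad/s, so T = P/ω = 12.4×10³ / 60.60 = 204.6 N·m.
J = π(d_o⁴ − d_i⁴)/32 = π(0.0562⁴ − 0.0338⁴)/32 = 8.512×10^-7 m⁴.
Shear stress varies linearly with radius: τ = T·r/J = 204.6 × 0.0250 / 8.512×10^-7 = 6.010×10^6 Pa.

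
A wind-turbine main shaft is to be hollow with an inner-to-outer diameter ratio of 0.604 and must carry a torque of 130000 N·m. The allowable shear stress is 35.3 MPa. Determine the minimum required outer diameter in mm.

For a hollow shaft with d_i/d_o = 0.604: τ_max = 16T/(π d_o³ (1−k⁴)), so d_o = [16T/(π τ_allow (1−k⁴))]^(1/3) = [16·130000/(π·3.53×10^7·0.8669)]^(1/3) = 0.2786 m.

279 mm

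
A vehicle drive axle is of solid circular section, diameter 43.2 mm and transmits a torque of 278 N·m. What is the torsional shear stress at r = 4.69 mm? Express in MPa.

3.81 MPa

J = πd⁴/32 = π(0.0432)⁴/32 = 3.419×10^-7 m⁴.
Shear stress varies linearly with radius: τ = T·r/J = 278.0 × 0.00469 / 3.419×10^-7 = 3.813×10^6 Pa.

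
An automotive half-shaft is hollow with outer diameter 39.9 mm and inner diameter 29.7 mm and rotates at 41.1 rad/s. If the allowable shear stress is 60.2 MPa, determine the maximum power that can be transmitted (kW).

J = π(d_o⁴ − d_i⁴)/32 = π(0.0399⁴ − 0.0297⁴)/32 = 1.724×10^-7 m⁴.
T_max = τ_allow·J/r = 6.02×10^7 × 1.724×10^-7 / 0.0199 = 520.3 N·m.
ω = 41.1 rad/s, so P_max = T_max·ω = 2.139×10^4 W.

21.4 kW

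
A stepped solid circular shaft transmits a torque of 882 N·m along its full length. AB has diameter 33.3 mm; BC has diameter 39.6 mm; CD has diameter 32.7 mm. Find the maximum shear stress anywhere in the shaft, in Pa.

1.28e8 Pa

Under the same torque, τ_max = 16T/(πd³) is largest where d is smallest — segment CD (d = 32.7 mm).
τ_max = 16·882.0/(π·(0.0327)³) = 1.285×10^8 Pa.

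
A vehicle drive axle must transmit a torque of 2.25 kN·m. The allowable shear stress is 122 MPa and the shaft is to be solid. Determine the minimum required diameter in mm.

45.5 mm

For a solid shaft τ_max = 16T/(πd³), so d = (16T/(π τ_allow))^(1/3) = (16·2250/(π·1.22×10^8))^(1/3) = 0.04546 m.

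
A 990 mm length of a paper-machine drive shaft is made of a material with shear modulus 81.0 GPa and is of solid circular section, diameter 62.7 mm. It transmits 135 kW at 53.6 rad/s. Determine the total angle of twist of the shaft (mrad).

20.3 mrad

ω = 53.6 rad/s, so T = P/ω = 135×10³ / 53.60 = 2519 N·m.
J = πd⁴/32 = π(0.0627)⁴/32 = 1.517×10^-6 m⁴.
θ = T·L/(G·J) = 2519 × 0.990 / (81.0×10⁹ × 1.517×10^-6) = 0.02029 rad.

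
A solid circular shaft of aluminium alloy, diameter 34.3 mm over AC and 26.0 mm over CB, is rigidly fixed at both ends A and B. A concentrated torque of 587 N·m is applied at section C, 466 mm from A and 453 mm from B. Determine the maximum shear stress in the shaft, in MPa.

55.3 MPa

Compatibility: T_A·a/J_AC = T_B·b/J_CB with T_A + T_B = T₀.
J_AC = 1.36×10^-7 m⁴, J_CB = 4.49×10^-8 m⁴, so T_A = T₀·(J_AC/a)/((J_AC/a)+(J_CB/b)) = 438.2 N·m, T_B = 148.8 N·m.
τ in each portion: τ_AC = 5.53×10^7 Pa, τ_CB = 4.31×10^7 Pa; maximum is in AC.
τ_max = T_AC·r/J = 438.2·0.0171/1.36×10^-7 = 5.530×10^7 Pa.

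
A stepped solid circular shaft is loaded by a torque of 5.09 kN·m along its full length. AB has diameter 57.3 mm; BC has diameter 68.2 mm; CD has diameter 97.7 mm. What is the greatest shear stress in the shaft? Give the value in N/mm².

138 N/mm²

Under the same torque, τ_max = 16T/(πd³) is largest where d is smallest — segment AB (d = 57.3 mm).
τ_max = 16·5090/(π·(0.0573)³) = 1.378×10^8 Pa.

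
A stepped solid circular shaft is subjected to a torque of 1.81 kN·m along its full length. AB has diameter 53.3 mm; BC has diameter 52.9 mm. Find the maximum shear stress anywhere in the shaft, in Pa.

Under the same torque, τ_max = 16T/(πd³) is largest where d is smallest — segment BC (d = 52.9 mm).
τ_max = 16·1810/(π·(0.0529)³) = 6.227×10^7 Pa.

6.23e7 Pa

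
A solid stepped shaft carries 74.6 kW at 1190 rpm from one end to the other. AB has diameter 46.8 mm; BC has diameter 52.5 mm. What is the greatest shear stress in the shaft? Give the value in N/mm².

29.7 N/mm²

ω = 2π·1190/60 = 124.6 rad/s, so T = P/ω = 74.6×10³ / 124.6 = 598.6 N·m.
Under the same torque, τ_max = 16T/(πd³) is largest where d is smallest — segment AB (d = 46.8 mm).
τ_max = 16·598.6/(π·(0.0468)³) = 2.974×10^7 Pa.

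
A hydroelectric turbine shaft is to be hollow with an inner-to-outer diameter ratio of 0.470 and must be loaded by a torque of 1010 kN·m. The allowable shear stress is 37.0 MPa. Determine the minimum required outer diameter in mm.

527 mm

For a hollow shaft with d_i/d_o = 0.470: τ_max = 16T/(π d_o³ (1−k⁴)), so d_o = [16T/(π τ_allow (1−k⁴))]^(1/3) = [16·1.010e6/(π·3.70×10^7·0.9512)]^(1/3) = 0.5268 m.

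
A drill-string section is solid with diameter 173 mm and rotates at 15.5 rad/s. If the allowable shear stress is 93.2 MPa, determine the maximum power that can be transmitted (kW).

1470 kW

J = πd⁴/32 = π(0.173)⁴/32 = 8.794×10^-5 m⁴.
T_max = τ_allow·J/r = 9.32×10^7 × 8.794×10^-5 / 0.0865 = 94750 N·m.
ω = 15.5 rad/s, so P_max = T_max·ω = 1.469×10^6 W.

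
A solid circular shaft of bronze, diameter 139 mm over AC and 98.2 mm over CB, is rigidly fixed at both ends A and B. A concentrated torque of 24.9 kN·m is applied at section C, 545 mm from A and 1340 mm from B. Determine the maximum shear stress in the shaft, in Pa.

4.29e7 Pa

Compatibility: T_A·a/J_AC = T_B·b/J_CB with T_A + T_B = T₀.
J_AC = 3.66×10^-5 m⁴, J_CB = 9.13×10^-6 m⁴, so T_A = T₀·(J_AC/a)/((J_AC/a)+(J_CB/b)) = 22610 N·m, T_B = 2291 N·m.
τ in each portion: τ_AC = 4.29×10^7 Pa, τ_CB = 1.23×10^7 Pa; maximum is in AC.
τ_max = T_AC·r/J = 22610·0.0695/3.66×10^-5 = 4.288×10^7 Pa.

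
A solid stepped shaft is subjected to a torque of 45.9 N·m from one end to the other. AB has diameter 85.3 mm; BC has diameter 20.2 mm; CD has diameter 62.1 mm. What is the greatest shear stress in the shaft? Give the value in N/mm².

28.4 N/mm²

Under the same torque, τ_max = 16T/(πd³) is largest where d is smallest — segment BC (d = 20.2 mm).
τ_max = 16·45.90/(π·(0.0202)³) = 2.836×10^7 Pa.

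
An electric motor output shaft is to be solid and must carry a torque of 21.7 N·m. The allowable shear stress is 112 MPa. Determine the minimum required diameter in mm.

For a solid shaft τ_max = 16T/(πd³), so d = (16T/(π τ_allow))^(1/3) = (16·21.70/(π·1.12×10^8))^(1/3) = 0.009956 m.

9.96 mm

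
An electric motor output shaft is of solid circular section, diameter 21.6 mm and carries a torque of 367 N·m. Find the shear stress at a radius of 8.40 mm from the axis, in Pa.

1.44e8 Pa

J = πd⁴/32 = π(0.0216)⁴/32 = 2.137×10^-8 m⁴.
Shear stress varies linearly with radius: τ = T·r/J = 367.0 × 0.00840 / 2.137×10^-8 = 1.443×10^8 Pa.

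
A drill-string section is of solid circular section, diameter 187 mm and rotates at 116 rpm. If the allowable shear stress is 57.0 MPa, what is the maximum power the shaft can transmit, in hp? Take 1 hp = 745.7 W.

1190 hp

J = πd⁴/32 = π(0.187)⁴/32 = 1.201×10^-4 m⁴.
T_max = τ_allow·J/r = 5.70×10^7 × 1.201×10^-4 / 0.0935 = 73190 N·m.
ω = 2π·116/60 = 12.15 rad/s, so P_max = T_max·ω = 8.890×10^5 W.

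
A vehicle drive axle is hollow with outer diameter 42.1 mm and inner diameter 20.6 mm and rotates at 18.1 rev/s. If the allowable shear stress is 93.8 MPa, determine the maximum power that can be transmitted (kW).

147 kW

J = π(d_o⁴ − d_i⁴)/32 = π(0.0421⁴ − 0.0206⁴)/32 = 2.907×10^-7 m⁴.
T_max = τ_allow·J/r = 9.38×10^7 × 2.907×10^-7 / 0.0210 = 1296 N·m.
ω = 2π·18.1 = 113.7 rad/s, so P_max = T_max·ω = 1.473×10^5 W.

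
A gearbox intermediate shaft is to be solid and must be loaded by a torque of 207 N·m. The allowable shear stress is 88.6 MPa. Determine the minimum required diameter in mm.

For a solid shaft τ_max = 16T/(πd³), so d = (16T/(π τ_allow))^(1/3) = (16·207.0/(π·8.86×10^7))^(1/3) = 0.02283 m.

22.8 mm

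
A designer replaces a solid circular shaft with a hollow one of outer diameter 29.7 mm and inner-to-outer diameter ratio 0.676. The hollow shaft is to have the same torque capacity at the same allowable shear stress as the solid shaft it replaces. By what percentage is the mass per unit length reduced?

Equal τ_max and T ⇒ the solid shaft needs d_s³ = d_o³(1−k⁴), so d_s = 29.7·(1−0.676⁴)^(1/3) = 27.47 mm.
Area ratio A_h/A_s = d_o²(1−k²)/d_s² = (1−k²)/(1−k⁴)^(2/3) = 0.6348.
Mass saving = 1 − 0.6348 = 36.5 %.

36.5 %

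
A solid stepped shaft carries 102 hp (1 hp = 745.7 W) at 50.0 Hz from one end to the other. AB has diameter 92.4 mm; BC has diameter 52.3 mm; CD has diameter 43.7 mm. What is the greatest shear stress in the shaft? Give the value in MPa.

14.8 MPa

ω = 2π·50.0 = 314.2 rad/s, so T = P/ω = 102×745.7 / 314.2 = 242.1 N·m.
Under the same torque, τ_max = 16T/(πd³) is largest where d is smallest — segment CD (d = 43.7 mm).
τ_max = 16·242.1/(π·(0.0437)³) = 1.478×10^7 Pa.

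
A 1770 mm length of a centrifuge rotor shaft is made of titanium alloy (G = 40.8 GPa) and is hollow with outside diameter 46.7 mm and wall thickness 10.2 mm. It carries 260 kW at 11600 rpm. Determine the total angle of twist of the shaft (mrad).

22.1 mrad

ω = 2π·11600/60 = 1215 rad/s, so T = P/ω = 260×10³ / 1215 = 214.0 N·m.
J = π(d_o⁴ − d_i⁴)/32 = π(0.0467⁴ − 0.0263⁴)/32 = 4.200×10^-7 m⁴.
θ = T·L/(G·J) = 214.0 × 1.77 / (40.8×10⁹ × 4.200×10^-7) = 0.02211 rad.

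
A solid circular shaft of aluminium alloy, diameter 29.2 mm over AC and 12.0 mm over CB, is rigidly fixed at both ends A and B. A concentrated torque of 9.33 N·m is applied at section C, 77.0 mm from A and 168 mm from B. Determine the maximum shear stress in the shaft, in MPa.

Compatibility: T_A·a/J_AC = T_B·b/J_CB with T_A + T_B = T₀.
J_AC = 7.14×10^-8 m⁴, J_CB = 2.04×10^-9 m⁴, so T_A = T₀·(J_AC/a)/((J_AC/a)+(J_CB/b)) = 9.210 N·m, T_B = 0.1204 N·m.
τ in each portion: τ_AC = 1.88×10^6 Pa, τ_CB = 3.55×10^5 Pa; maximum is in AC.
τ_max = T_AC·r/J = 9.210·0.0146/7.14×10^-8 = 1.884×10^6 Pa.

1.88 MPa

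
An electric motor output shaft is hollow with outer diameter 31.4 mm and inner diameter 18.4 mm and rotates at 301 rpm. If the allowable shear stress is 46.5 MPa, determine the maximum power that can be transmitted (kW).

7.86 kW

J = π(d_o⁴ − d_i⁴)/32 = π(0.0314⁴ − 0.0184⁴)/32 = 8.418×10^-8 m⁴.
T_max = τ_allow·J/r = 4.65×10^7 × 8.418×10^-8 / 0.0157 = 249.3 N·m.
ω = 2π·301/60 = 31.52 rad/s, so P_max = T_max·ω = 7859 W.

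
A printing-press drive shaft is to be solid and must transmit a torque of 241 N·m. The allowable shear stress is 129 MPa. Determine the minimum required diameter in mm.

21.2 mm

For a solid shaft τ_max = 16T/(πd³), so d = (16T/(π τ_allow))^(1/3) = (16·241.0/(π·1.29×10^8))^(1/3) = 0.02119 m.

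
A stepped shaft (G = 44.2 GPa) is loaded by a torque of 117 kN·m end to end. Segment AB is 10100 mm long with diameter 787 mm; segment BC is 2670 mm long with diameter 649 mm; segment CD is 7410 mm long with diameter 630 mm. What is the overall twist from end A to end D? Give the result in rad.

J_AB = π(0.787)⁴/32 = 0.0377 m⁴; J_BC = π(0.649)⁴/32 = 0.0174 m⁴; J_CD = π(0.630)⁴/32 = 0.0155 m⁴.
θ = (T/G)·Σ L_i/J_i = (117000/44.2×10⁹)·(10.1/0.0377 + 2.67/0.0174 + 7.41/0.0155) = 2.384×10^-3 rad.

0.00238 rad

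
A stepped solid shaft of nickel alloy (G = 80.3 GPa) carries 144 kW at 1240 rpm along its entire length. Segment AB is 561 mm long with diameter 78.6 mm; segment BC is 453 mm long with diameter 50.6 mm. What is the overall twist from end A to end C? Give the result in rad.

0.0118 rad

ω = 2π·1240/60 = 129.9 rad/s, so T = P/ω = 144×10³ / 129.9 = 1109 N·m.
J_AB = π(0.0786)⁴/32 = 3.75×10^-6 m⁴; J_BC = π(0.0506)⁴/32 = 6.44×10^-7 m⁴.
θ = (T/G)·Σ L_i/J_i = (1109/80.3×10⁹)·(0.561/3.75×10^-6 + 0.453/6.44×10^-7) = 0.01179 rad.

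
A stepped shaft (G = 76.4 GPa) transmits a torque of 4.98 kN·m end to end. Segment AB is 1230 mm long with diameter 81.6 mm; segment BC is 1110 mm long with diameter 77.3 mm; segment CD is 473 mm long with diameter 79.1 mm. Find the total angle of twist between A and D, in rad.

0.0471 rad

J_AB = π(0.0816)⁴/32 = 4.35×10^-6 m⁴; J_BC = π(0.0773)⁴/32 = 3.51×10^-6 m⁴; J_CD = π(0.0791)⁴/32 = 3.84×10^-6 m⁴.
θ = (T/G)·Σ L_i/J_i = (4980/76.4×10⁹)·(1.23/4.35×10^-6 + 1.11/3.51×10^-6 + 0.473/3.84×10^-6) = 0.04708 rad.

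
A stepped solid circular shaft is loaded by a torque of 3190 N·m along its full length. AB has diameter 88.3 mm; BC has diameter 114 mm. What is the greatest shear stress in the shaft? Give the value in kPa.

23600 kPa

Under the same torque, τ_max = 16T/(πd³) is largest where d is smallest — segment AB (d = 88.3 mm).
τ_max = 16·3190/(π·(0.0883)³) = 2.360×10^7 Pa.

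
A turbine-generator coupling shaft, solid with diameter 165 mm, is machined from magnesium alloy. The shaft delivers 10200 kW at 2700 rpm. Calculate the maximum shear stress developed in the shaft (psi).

5930 psi

ω = 2π·2700/60 = 282.7 rad/s, so T = P/ω = 10200×10³ / 282.7 = 36080 N·m.
J = πd⁴/32 = π(0.165)⁴/32 = 7.277×10^-5 m⁴.
τ_max = T·r/J = 36080 × 0.0825 / 7.277×10^-5 = 4.090×10^7 Pa.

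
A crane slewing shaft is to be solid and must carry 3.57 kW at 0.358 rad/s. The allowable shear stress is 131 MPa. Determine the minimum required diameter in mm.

72.9 mm

ω = 0.358 rad/s, so T = P/ω = 3.57×10³ / 0.3580 = 9972 N·m.
For a solid shaft τ_max = 16T/(πd³), so d = (16T/(π τ_allow))^(1/3) = (16·9972/(π·1.31×10^8))^(1/3) = 0.07292 m.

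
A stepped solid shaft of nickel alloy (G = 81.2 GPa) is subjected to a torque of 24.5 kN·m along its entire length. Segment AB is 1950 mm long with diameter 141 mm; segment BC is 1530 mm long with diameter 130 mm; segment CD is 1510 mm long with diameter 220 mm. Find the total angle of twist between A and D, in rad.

0.0336 rad

J_AB = π(0.141)⁴/32 = 3.88×10^-5 m⁴; J_BC = π(0.130)⁴/32 = 2.80×10^-5 m⁴; J_CD = π(0.220)⁴/32 = 2.30×10^-4 m⁴.
θ = (T/G)·Σ L_i/J_i = (24500/81.2×10⁹)·(1.95/3.88×10^-5 + 1.53/2.80×10^-5 + 1.51/2.30×10^-4) = 0.03361 rad.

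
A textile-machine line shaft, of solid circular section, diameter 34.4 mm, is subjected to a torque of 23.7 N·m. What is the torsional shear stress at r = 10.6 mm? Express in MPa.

1.83 MPa

J = πd⁴/32 = π(0.0344)⁴/32 = 1.375×10^-7 m⁴.
Shear stress varies linearly with radius: τ = T·r/J = 23.70 × 0.0106 / 1.375×10^-7 = 1.827×10^6 Pa.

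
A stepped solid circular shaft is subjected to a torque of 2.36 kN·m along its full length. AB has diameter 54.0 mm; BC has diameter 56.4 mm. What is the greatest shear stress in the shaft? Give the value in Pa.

7.63e7 Pa

Under the same torque, τ_max = 16T/(πd³) is largest where d is smallest — segment AB (d = 54.0 mm).
τ_max = 16·2360/(π·(0.0540)³) = 7.633×10^7 Pa.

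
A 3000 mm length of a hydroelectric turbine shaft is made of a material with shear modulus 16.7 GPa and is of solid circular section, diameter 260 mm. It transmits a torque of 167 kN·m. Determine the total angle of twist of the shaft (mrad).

J = πd⁴/32 = π(0.260)⁴/32 = 4.486×10^-4 m⁴.
θ = T·L/(G·J) = 167000 × 3.00 / (16.7×10⁹ × 4.486×10^-4) = 0.06687 rad.

66.9 mrad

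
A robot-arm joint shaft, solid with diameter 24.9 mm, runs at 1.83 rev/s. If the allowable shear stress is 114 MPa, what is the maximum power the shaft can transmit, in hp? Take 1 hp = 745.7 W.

J = πd⁴/32 = π(0.0249)⁴/32 = 3.774×10^-8 m⁴.
T_max = τ_allow·J/r = 1.14×10^8 × 3.774×10^-8 / 0.0124 = 345.6 N·m.
ω = 2π·1.83 = 11.50 rad/s, so P_max = T_max·ω = 3973 W.

5.33 hp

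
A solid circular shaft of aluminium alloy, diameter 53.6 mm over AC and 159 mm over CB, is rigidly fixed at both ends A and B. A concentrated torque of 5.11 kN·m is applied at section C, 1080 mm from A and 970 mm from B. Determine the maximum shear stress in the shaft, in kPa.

6400 kPa

Compatibility: T_A·a/J_AC = T_B·b/J_CB with T_A + T_B = T₀.
J_AC = 8.10×10^-7 m⁴, J_CB = 6.27×10^-5 m⁴, so T_A = T₀·(J_AC/a)/((J_AC/a)+(J_CB/b)) = 58.59 N·m, T_B = 5051 N·m.
τ in each portion: τ_AC = 1.94×10^6 Pa, τ_CB = 6.40×10^6 Pa; maximum is in CB.
τ_max = T_CB·r/J = 5051·0.0795/6.27×10^-5 = 6.400×10^6 Pa.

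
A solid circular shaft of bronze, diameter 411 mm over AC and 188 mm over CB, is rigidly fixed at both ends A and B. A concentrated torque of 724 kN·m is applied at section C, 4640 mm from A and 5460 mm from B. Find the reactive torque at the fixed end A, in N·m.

698000 N·m

Compatibility: T_A·a/J_AC = T_B·b/J_CB with T_A + T_B = T₀.
J_AC = 2.80×10^-3 m⁴, J_CB = 1.23×10^-4 m⁴, so T_A = T₀·(J_AC/a)/((J_AC/a)+(J_CB/b)) = 698000 N·m, T_B = 25970 N·m.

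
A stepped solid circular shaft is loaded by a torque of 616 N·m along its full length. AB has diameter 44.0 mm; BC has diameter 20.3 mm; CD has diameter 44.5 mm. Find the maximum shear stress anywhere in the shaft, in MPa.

Under the same torque, τ_max = 16T/(πd³) is largest where d is smallest — segment BC (d = 20.3 mm).
τ_max = 16·616.0/(π·(0.0203)³) = 3.750×10^8 Pa.

375 MPa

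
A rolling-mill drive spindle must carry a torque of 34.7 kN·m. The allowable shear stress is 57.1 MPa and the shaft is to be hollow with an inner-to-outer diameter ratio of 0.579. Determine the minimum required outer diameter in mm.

For a hollow shaft with d_i/d_o = 0.579: τ_max = 16T/(π d_o³ (1−k⁴)), so d_o = [16T/(π τ_allow (1−k⁴))]^(1/3) = [16·34700/(π·5.71×10^7·0.8876)]^(1/3) = 0.1516 m.

152 mm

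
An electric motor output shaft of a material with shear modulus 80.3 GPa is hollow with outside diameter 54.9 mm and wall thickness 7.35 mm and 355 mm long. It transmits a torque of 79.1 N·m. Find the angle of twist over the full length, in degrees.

0.0315°

J = π(d_o⁴ − d_i⁴)/32 = π(0.0549⁴ − 0.0402⁴)/32 = 6.355×10^-7 m⁴.
θ = T·L/(G·J) = 79.10 × 0.355 / (80.3×10⁹ × 6.355×10^-7) = 5.503×10^-4 rad.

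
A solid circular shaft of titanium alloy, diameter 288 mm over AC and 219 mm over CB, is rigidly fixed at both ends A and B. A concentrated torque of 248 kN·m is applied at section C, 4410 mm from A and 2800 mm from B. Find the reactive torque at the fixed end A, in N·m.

162000 N·m

Compatibility: T_A·a/J_AC = T_B·b/J_CB with T_A + T_B = T₀.
J_AC = 6.75×10^-4 m⁴, J_CB = 2.26×10^-4 m⁴, so T_A = T₀·(J_AC/a)/((J_AC/a)+(J_CB/b)) = 162500 N·m, T_B = 85550 N·m.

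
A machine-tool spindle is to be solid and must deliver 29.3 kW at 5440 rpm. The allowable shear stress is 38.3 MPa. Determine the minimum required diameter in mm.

19.0 mm

ω = 2π·5440/60 = 569.7 rad/s, so T = P/ω = 29.3×10³ / 569.7 = 51.43 N·m.
For a solid shaft τ_max = 16T/(πd³), so d = (16T/(π τ_allow))^(1/3) = (16·51.43/(π·3.83×10^7))^(1/3) = 0.01898 m.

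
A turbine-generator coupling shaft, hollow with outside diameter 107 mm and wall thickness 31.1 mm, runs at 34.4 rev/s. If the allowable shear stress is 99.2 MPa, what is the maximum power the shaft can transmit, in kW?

5000 kW

J = π(d_o⁴ − d_i⁴)/32 = π(0.107⁴ − 0.0448⁴)/32 = 1.247×10^-5 m⁴.
T_max = τ_allow·J/r = 9.92×10^7 × 1.247×10^-5 / 0.0535 = 23130 N·m.
ω = 2π·34.4 = 216.1 rad/s, so P_max = T_max·ω = 4.999×10^6 W.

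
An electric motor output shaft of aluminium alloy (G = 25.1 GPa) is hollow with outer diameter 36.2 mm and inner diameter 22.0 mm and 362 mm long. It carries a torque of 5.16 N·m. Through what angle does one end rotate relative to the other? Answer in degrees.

J = π(d_o⁴ − d_i⁴)/32 = π(0.0362⁴ − 0.0220⁴)/32 = 1.456×10^-7 m⁴.
θ = T·L/(G·J) = 5.160 × 0.362 / (25.1×10⁹ × 1.456×10^-7) = 5.111×10^-4 rad.

0.0293°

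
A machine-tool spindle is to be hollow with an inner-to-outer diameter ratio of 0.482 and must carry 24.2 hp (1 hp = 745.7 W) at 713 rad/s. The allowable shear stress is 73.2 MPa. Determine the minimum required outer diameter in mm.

12.3 mm

ω = 713 rad/s, so T = P/ω = 24.2×745.7 / 713.0 = 25.31 N·m.
For a hollow shaft with d_i/d_o = 0.482: τ_max = 16T/(π d_o³ (1−k⁴)), so d_o = [16T/(π τ_allow (1−k⁴))]^(1/3) = [16·25.31/(π·7.32×10^7·0.9460)]^(1/3) = 0.01230 m.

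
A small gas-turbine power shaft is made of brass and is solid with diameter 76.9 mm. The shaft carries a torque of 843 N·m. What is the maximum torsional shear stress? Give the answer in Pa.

J = πd⁴/32 = π(0.0769)⁴/32 = 3.433×10^-6 m⁴.
τ_max = T·r/J = 843.0 × 0.0385 / 3.433×10^-6 = 9.441×10^6 Pa.

9.44e6 Pa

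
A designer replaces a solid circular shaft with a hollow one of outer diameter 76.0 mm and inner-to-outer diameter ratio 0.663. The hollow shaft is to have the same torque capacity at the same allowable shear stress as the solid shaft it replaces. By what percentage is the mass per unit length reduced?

Equal τ_max and T ⇒ the solid shaft needs d_s³ = d_o³(1−k⁴), so d_s = 76.0·(1−0.663⁴)^(1/3) = 70.75 mm.
Area ratio A_h/A_s = d_o²(1−k²)/d_s² = (1−k²)/(1−k⁴)^(2/3) = 0.6467.
Mass saving = 1 − 0.6467 = 35.3 %.

35.3 %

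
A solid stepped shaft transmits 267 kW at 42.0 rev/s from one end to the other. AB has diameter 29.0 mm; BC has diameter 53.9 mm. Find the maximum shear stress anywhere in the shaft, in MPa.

211 MPa

ω = 2π·42.0 = 263.9 rad/s, so T = P/ω = 267×10³ / 263.9 = 1012 N·m.
Under the same torque, τ_max = 16T/(πd³) is largest where d is smallest — segment AB (d = 29.0 mm).
τ_max = 16·1012/(π·(0.0290)³) = 2.113×10^8 Pa.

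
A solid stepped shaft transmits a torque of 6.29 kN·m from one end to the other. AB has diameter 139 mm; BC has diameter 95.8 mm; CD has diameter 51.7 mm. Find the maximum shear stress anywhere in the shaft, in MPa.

Under the same torque, τ_max = 16T/(πd³) is largest where d is smallest — segment CD (d = 51.7 mm).
τ_max = 16·6290/(π·(0.0517)³) = 2.318×10^8 Pa.

232 MPa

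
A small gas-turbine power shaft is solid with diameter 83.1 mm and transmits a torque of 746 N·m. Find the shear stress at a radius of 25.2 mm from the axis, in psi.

582 psi

J = πd⁴/32 = π(0.0831)⁴/32 = 4.682×10^-6 m⁴.
Shear stress varies linearly with radius: τ = T·r/J = 746.0 × 0.0252 / 4.682×10^-6 = 4.015×10^6 Pa.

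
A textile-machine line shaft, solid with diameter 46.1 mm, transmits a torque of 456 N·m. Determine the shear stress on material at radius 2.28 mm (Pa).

J = πd⁴/32 = π(0.0461)⁴/32 = 4.434×10^-7 m⁴.
Shear stress varies linearly with radius: τ = T·r/J = 456.0 × 0.00228 / 4.434×10^-7 = 2.345×10^6 Pa.

2.34e6 Pa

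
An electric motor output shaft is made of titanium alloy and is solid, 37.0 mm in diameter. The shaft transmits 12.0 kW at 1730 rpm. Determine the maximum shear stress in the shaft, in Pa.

ω = 2π·1730/60 = 181.2 rad/s, so T = P/ω = 12.0×10³ / 181.2 = 66.24 N·m.
J = πd⁴/32 = π(0.0370)⁴/32 = 1.840×10^-7 m⁴.
τ_max = T·r/J = 66.24 × 0.0185 / 1.840×10^-7 = 6.660×10^6 Pa.

6.66e6 Pa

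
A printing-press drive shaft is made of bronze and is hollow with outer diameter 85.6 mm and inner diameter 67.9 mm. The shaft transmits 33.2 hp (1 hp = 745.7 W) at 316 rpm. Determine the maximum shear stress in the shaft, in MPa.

10.1 MPa

ω = 2π·316/60 = 33.09 rad/s, so T = P/ω = 33.2×745.7 / 33.09 = 748.1 N·m.
J = π(d_o⁴ − d_i⁴)/32 = π(0.0856⁴ − 0.0679⁴)/32 = 3.184×10^-6 m⁴.
τ_max = T·r/J = 748.1 × 0.0428 / 3.184×10^-6 = 1.006×10^7 Pa.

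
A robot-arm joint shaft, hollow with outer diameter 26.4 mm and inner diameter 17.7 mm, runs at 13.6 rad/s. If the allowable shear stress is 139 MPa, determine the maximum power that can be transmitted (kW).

5.45 kW

J = π(d_o⁴ − d_i⁴)/32 = π(0.0264⁴ − 0.0177⁴)/32 = 3.805×10^-8 m⁴.
T_max = τ_allow·J/r = 1.39×10^8 × 3.805×10^-8 / 0.0132 = 400.7 N·m.
ω = 13.6 rad/s, so P_max = T_max·ω = 5450 W.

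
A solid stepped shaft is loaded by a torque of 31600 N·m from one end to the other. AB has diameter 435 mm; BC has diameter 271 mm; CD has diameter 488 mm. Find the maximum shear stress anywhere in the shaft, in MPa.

8.09 MPa

Under the same torque, τ_max = 16T/(πd³) is largest where d is smallest — segment BC (d = 271 mm).
τ_max = 16·31600/(π·(0.271)³) = 8.086×10^6 Pa.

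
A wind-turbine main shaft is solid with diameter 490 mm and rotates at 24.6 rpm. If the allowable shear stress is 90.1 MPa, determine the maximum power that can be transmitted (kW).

5360 kW

J = πd⁴/32 = π(0.490)⁴/32 = 5.660×10^-3 m⁴.
T_max = τ_allow·J/r = 9.01×10^7 × 5.660×10^-3 / 0.245 = 2.081e6 N·m.
ω = 2π·24.6/60 = 2.576 rad/s, so P_max = T_max·ω = 5.362×10^6 W.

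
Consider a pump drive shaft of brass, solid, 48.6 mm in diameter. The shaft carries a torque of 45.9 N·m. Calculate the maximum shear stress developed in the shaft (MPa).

2.04 MPa

J = πd⁴/32 = π(0.0486)⁴/32 = 5.477×10^-7 m⁴.
τ_max = T·r/J = 45.90 × 0.0243 / 5.477×10^-7 = 2.036×10^6 Pa.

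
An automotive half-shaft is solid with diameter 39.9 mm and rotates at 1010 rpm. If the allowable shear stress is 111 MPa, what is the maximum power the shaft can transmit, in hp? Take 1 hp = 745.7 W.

J = πd⁴/32 = π(0.0399)⁴/32 = 2.488×10^-7 m⁴.
T_max = τ_allow·J/r = 1.11×10^8 × 2.488×10^-7 / 0.0199 = 1384 N·m.
ω = 2π·1010/60 = 105.8 rad/s, so P_max = T_max·ω = 1.464×10^5 W.

196 hp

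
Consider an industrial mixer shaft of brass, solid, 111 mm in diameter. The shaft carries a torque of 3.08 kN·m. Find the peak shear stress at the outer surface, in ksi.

1.66 ksi

J = πd⁴/32 = π(0.111)⁴/32 = 1.490×10^-5 m⁴.
τ_max = T·r/J = 3080 × 0.0555 / 1.490×10^-5 = 1.147×10^7 Pa.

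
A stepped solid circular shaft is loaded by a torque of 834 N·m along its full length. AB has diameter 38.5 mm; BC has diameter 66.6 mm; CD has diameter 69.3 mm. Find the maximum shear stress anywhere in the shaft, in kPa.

Under the same torque, τ_max = 16T/(πd³) is largest where d is smallest — segment AB (d = 38.5 mm).
τ_max = 16·834.0/(π·(0.0385)³) = 7.443×10^7 Pa.

74400 kPa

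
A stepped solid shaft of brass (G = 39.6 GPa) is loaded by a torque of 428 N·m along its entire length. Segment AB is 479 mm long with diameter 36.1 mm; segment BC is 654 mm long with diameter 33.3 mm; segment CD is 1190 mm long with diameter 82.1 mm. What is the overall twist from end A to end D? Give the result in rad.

0.0925 rad

J_AB = π(0.0361)⁴/32 = 1.67×10^-7 m⁴; J_BC = π(0.0333)⁴/32 = 1.21×10^-7 m⁴; J_CD = π(0.0821)⁴/32 = 4.46×10^-6 m⁴.
θ = (T/G)·Σ L_i/J_i = (428.0/39.6×10⁹)·(0.479/1.67×10^-7 + 0.654/1.21×10^-7 + 1.19/4.46×10^-6) = 0.09249 rad.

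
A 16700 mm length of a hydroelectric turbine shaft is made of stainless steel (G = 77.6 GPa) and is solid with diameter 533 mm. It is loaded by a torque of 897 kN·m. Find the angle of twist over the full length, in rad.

J = πd⁴/32 = π(0.533)⁴/32 = 7.923×10^-3 m⁴.
θ = T·L/(G·J) = 897000 × 16.7 / (77.6×10⁹ × 7.923×10^-3) = 0.02436 rad.

0.0244 rad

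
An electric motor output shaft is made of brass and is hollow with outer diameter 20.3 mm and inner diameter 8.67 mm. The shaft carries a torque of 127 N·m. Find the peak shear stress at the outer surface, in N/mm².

80.0 N/mm²

J = π(d_o⁴ − d_i⁴)/32 = π(0.0203⁴ − 0.00867⁴)/32 = 1.612×10^-8 m⁴.
τ_max = T·r/J = 127.0 × 0.0102 / 1.612×10^-8 = 7.998×10^7 Pa.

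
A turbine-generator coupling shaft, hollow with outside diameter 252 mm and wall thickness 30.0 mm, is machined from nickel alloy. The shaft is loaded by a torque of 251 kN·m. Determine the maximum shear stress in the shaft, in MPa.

120 MPa

J = π(d_o⁴ − d_i⁴)/32 = π(0.252⁴ − 0.192⁴)/32 = 2.625×10^-4 m⁴.
τ_max = T·r/J = 251000 × 0.126 / 2.625×10^-4 = 1.205×10^8 Pa.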